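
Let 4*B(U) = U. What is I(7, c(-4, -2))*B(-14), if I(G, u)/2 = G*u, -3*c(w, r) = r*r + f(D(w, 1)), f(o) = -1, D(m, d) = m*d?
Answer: 49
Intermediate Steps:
D(m, d) = d*m
c(w, r) = 1/3 - r**2/3 (c(w, r) = -(r*r - 1)/3 = -(r**2 - 1)/3 = -(-1 + r**2)/3 = 1/3 - r**2/3)
B(U) = U/4
I(G, u) = 2*G*u (I(G, u) = 2*(G*u) = 2*G*u)
I(7, c(-4, -2))*B(-14) = (2*7*(1/3 - 1/3*(-2)**2))*((1/4)*(-14)) = (2*7*(1/3 - 1/3*4))*(-7/2) = (2*7*(1/3 - 4/3))*(-7/2) = (2*7*(-1))*(-7/2) = -14*(-7/2) = 49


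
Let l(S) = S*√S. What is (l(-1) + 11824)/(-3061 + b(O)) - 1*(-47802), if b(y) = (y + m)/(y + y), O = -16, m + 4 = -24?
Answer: 1169954962/24477 + 8*I/24477 ≈ 47798.0 + 0.00032684*I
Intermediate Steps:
l(S) = S^(3/2)
m = -28 (m = -4 - 24 = -28)
b(y) = (-28 + y)/(2*y) (b(y) = (y - 28)/(y + y) = (-28 + y)/((2*y)) = (-28 + y)*(1/(2*y)) = (-28 + y)/(2*y))
(l(-1) + 11824)/(-3061 + b(O)) - 1*(-47802) = ((-1)^(3/2) + 11824)/(-3061 + (½)*(-28 - 16)/(-16)) - 1*(-47802) = (-I + 11824)/(-3061 + (½)*(-1/16)*(-44)) + 47802 = (11824 - I)/(-3061 + 11/8) + 47802 = (11824 - I)/(-24477/8) + 47802 = (11824 - I)*(-8/24477) + 47802 = (-94592/24477 + 8*I/24477) + 47802 = 1169954962/24477 + 8*I/24477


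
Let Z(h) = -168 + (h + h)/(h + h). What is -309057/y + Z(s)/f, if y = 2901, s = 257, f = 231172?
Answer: -23815269757/223543324 ≈ -106.54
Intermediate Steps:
Z(h) = -167 (Z(h) = -168 + (2*h)/((2*h)) = -168 + (2*h)*(1/(2*h)) = -168 + 1 = -167)
-309057/y + Z(s)/f = -309057/2901 - 167/231172 = -309057*1/2901 - 167*1/231172 = -103019/967 - 167/231172 = -23815269757/223543324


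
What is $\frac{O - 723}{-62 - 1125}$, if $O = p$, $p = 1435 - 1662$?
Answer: $\frac{950}{1187} \approx 0.80034$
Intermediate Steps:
$p = -227$
$O = -227$
$\frac{O - 723}{-62 - 1125} = \frac{-227 - 723}{-62 - 1125} = - \frac{950}{-1187} = \left(-950\right) \left(- \frac{1}{1187}\right) = \frac{950}{1187}$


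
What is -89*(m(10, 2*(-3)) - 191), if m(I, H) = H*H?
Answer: 13795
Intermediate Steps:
m(I, H) = H²
-89*(m(10, 2*(-3)) - 191) = -89*((2*(-3))² - 191) = -89*((-6)² - 191) = -89*(36 - 191) = -89*(-155) = 13795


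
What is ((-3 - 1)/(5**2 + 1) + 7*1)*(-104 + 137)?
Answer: 2937/13 ≈ 225.92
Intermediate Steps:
((-3 - 1)/(5**2 + 1) + 7*1)*(-104 + 137) = (-4/(25 + 1) + 7)*33 = (-4/26 + 7)*33 = (-4*1/26 + 7)*33 = (-2/13 + 7)*33 = (89/13)*33 = 2937/13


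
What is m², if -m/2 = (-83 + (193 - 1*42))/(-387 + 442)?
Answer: 18496/3025 ≈ 6.1144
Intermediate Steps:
m = -136/55 (m = -2*(-83 + (193 - 1*42))/(-387 + 442) = -2*(-83 + (193 - 42))/55 = -2*(-83 + 151)/55 = -136/55 ≈ -2.4727)
m² = (-136/55)² = 18496/3025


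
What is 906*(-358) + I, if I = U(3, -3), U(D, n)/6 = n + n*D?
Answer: -324420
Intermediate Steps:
U(D, n) = 6*n + 6*D*n (U(D, n) = 6*(n + n*D) = 6*(n + D*n) = 6*n + 6*D*n)
I = -72 (I = 6*(-3)*(1 + 3) = 6*(-3)*4 = -72)
906*(-358) + I = 906*(-358) - 72 = -324348 - 72 = -324420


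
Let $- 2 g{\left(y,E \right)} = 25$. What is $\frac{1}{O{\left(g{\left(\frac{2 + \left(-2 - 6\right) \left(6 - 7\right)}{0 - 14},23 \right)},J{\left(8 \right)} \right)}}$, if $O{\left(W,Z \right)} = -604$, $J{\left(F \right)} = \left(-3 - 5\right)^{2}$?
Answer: $- \frac{1}{604} \approx -0.0016556$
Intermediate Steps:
$J{\left(F \right)} = 64$ ($J{\left(F \right)} = \left(-8\right)^{2} = 64$)
$g{\left(y,E \right)} = - \frac{25}{2}$ ($g{\left(y,E \right)} = \left(- \frac{1}{2}\right) 25 = - \frac{25}{2}$)
$\frac{1}{O{\left(g{\left(\frac{2 + \left(-2 - 6\right) \left(6 - 7\right)}{0 - 14},23 \right)},J{\left(8 \right)} \right)}} = \frac{1}{-604} = - \frac{1}{604}$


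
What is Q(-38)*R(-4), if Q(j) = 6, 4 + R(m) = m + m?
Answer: -72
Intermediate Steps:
R(m) = -4 + 2*m (R(m) = -4 + (m + m) = -4 + 2*m)
Q(-38)*R(-4) = 6*(-4 + 2*(-4)) = 6*(-4 - 8) = 6*(-12) = -72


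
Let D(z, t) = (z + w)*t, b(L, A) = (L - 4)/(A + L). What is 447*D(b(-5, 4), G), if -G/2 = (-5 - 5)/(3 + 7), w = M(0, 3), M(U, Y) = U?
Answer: 8046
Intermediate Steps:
w = 0
b(L, A) = (-4 + L)/(A + L)
G = 2 (G = -2*(-5 - 5)/(3 + 7) = -(-20)/10 = -2*(-1) = 2)
D(z, t) = t*z (D(z, t) = (z + 0)*t = z*t = t*z)
447*D(b(-5, 4), G) = 447*(2*((-4 - 5)/(4 - 5))) = 447*(2*(-9/(-1))) = 447*(2*(-1*(-9))) = 447*(2*9) = 447*18 = 8046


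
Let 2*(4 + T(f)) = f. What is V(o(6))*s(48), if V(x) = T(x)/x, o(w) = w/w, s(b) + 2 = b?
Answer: -161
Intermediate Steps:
T(f) = -4 + f/2
s(b) = -2 + b
o(w) = 1
V(x) = (-4 + x/2)/x
V(o(6))*s(48) = ((1/2)*(-8 + 1)/1)*(-2 + 48) = ((1/2)*1*(-7))*46 = -7/2*46 = -161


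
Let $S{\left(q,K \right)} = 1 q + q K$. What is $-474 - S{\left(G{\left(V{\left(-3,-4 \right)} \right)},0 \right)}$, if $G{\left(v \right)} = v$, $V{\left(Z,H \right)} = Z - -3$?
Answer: $-474$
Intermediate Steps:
$V{\left(Z,H \right)} = 3 + Z$ ($V{\left(Z,H \right)} = Z + 3 = 3 + Z$)
$S{\left(q,K \right)} = q + K q$
$-474 - S{\left(G{\left(V{\left(-3,-4 \right)} \right)},0 \right)} = -474 - \left(3 - 3\right) \left(1 + 0\right) = -474 - 0 \cdot 1 = -474 - 0 = -474 + 0 = -474$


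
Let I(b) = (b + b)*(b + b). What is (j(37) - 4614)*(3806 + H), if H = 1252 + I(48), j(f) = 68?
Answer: -64889604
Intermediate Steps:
I(b) = 4*b² (I(b) = (2*b)*(2*b) = 4*b²)
H = 10468 (H = 1252 + 4*48² = 1252 + 4*2304 = 1252 + 9216 = 10468)
(j(37) - 4614)*(3806 + H) = (68 - 4614)*(3806 + 10468) = -4546*14274 = -64889604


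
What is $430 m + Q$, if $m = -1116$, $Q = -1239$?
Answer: $-481119$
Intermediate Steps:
$430 m + Q = 430 \left(-1116\right) - 1239 = -479880 - 1239 = -481119$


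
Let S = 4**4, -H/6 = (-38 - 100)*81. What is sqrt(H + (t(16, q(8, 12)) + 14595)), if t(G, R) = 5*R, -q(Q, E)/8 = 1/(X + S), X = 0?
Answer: sqrt(5226422)/8 ≈ 285.77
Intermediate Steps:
H = 67068 (H = -6*(-38 - 100)*81 = -(-828)*81 = -6*(-11178) = 67068)
S = 256
q(Q, E) = -1/32 (q(Q, E) = -8/(0 + 256) = -8/256 = -8*1/256 = -1/32)
sqrt(H + (t(16, q(8, 12)) + 14595)) = sqrt(67068 + (5*(-1/32) + 14595)) = sqrt(67068 + (-5/32 + 14595)) = sqrt(67068 + 467035/32) = sqrt(2613211/32) = sqrt(5226422)/8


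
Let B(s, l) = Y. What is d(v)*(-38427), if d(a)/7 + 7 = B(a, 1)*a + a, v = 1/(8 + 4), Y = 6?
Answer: 6904051/4 ≈ 1.7260e+6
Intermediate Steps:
B(s, l) = 6
v = 1/12 ≈ 0.083333
d(a) = -49 + 49*a (d(a) = -49 + 7*(6*a + a) = -49 + 7*(7*a) = -49 + 49*a)
d(v)*(-38427) = (-49 + 49*(1/12))*(-38427) = (-49 + 49/12)*(-38427) = -539/12*(-38427) = 6904051/4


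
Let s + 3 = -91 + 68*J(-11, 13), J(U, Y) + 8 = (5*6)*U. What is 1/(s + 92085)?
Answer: 1/69007 ≈ 1.4491e-5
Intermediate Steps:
J(U, Y) = -8 + 30*U (J(U, Y) = -8 + (5*6)*U = -8 + 30*U)
s = -23078 (s = -3 + (-91 + 68*(-8 + 30*(-11))) = -3 + (-91 + 68*(-8 - 330)) = -3 + (-91 + 68*(-338)) = -3 + (-91 - 22984) = -3 - 23075 = -23078)
1/(s + 92085) = 1/(-23078 + 92085) = 1/69007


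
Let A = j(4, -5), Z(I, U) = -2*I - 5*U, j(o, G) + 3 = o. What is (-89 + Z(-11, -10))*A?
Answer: -17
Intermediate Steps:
j(o, G) = -3 + o
Z(I, U) = -5*U - 2*I
A = 1 (A = -3 + 4 = 1)
(-89 + Z(-11, -10))*A = (-89 + (-5*(-10) - 2*(-11)))*1 = (-89 + (50 + 22))*1 = (-89 + 72)*1 = -17*1 = -17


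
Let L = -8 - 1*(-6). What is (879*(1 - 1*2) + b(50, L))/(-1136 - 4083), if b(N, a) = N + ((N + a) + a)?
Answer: 783/5219 ≈ 0.15003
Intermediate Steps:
L = -2 (L = -8 + 6 = -2)
b(N, a) = 2*N + 2*a (b(N, a) = N + (N + 2*a) = 2*N + 2*a)
(879*(1 - 1*2) + b(50, L))/(-1136 - 4083) = (879*(1 - 1*2) + (2*50 + 2*(-2)))/(-1136 - 4083) = (879*(1 - 2) + (100 - 4))/(-5219) = (879*(-1) + 96)*(-1/5219) = (-879 + 96)*(-1/5219) = -783*(-1/5219) = 783/5219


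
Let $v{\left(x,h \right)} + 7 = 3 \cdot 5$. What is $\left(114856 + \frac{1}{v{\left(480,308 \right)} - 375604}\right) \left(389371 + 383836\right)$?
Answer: $\frac{33355727944289225}{375596} \approx 8.8807 \cdot 10^{10}$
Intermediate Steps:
$v{\left(x,h \right)} = 8$ ($v{\left(x,h \right)} = -7 + 3 \cdot 5 = -7 + 15 = 8$)
$\left(114856 + \frac{1}{v{\left(480,308 \right)} - 375604}\right) \left(389371 + 383836\right) = \left(114856 + \frac{1}{8 - 375604}\right) \left(389371 + 383836\right) = \left(114856 + \frac{1}{-375596}\right) 773207 = \left(114856 - \frac{1}{375596}\right) 773207 = \frac{43139454175}{375596} \cdot 773207 = \frac{33355727944289225}{375596}$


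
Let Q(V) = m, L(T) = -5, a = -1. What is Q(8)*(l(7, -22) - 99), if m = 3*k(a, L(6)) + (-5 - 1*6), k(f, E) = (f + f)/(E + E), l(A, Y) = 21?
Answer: 4056/5 ≈ 811.20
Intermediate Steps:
k(f, E) = f/E (k(f, E) = (2*f)/((2*E)) = (2*f)*(1/(2*E)) = f/E)
m = -52/5 (m = 3*(-1/(-5)) + (-5 - 1*6) = 3*(-1*(-1/5)) + (-5 - 6) = 3*(1/5) - 11 = 3/5 - 11 = -52/5 ≈ -10.400)
Q(V) = -52/5
Q(8)*(l(7, -22) - 99) = -52*(21 - 99)/5 = -52/5*(-78) = 4056/5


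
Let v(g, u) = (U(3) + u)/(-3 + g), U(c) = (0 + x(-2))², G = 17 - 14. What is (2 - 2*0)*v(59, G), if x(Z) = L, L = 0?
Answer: 3/28 ≈ 0.10714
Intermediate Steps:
x(Z) = 0
G = 3
U(c) = 0 (U(c) = (0 + 0)² = 0² = 0)
v(g, u) = u/(-3 + g) (v(g, u) = (0 + u)/(-3 + g) = u/(-3 + g))
(2 - 2*0)*v(59, G) = (2 - 2*0)*(3/(-3 + 59)) = (2 + 0)*(3/56) = 2*(3*(1/56)) = 2*(3/56) = 3/28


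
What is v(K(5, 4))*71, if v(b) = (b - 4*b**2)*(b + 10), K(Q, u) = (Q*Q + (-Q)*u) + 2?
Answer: -228123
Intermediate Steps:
K(Q, u) = 2 + Q**2 - Q*u (K(Q, u) = (Q**2 - Q*u) + 2 = 2 + Q**2 - Q*u)
v(b) = (10 + b)*(b - 4*b**2) (v(b) = (b - 4*b**2)*(10 + b) = (10 + b)*(b - 4*b**2))
v(K(5, 4))*71 = ((2 + 5**2 - 1*5*4)*(10 - 39*(2 + 5**2 - 1*5*4) - 4*(2 + 5**2 - 1*5*4)**2))*71 = ((2 + 25 - 20)*(10 - 39*(2 + 25 - 20) - 4*(2 + 25 - 20)**2))*71 = (7*(10 - 39*7 - 4*7**2))*71 = (7*(10 - 273 - 4*49))*71 = (7*(10 - 273 - 196))*71 = (7*(-459))*71 = -3213*71 = -228123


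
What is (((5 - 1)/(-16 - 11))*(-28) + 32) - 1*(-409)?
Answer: 12019/27 ≈ 445.15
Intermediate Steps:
(((5 - 1)/(-16 - 11))*(-28) + 32) - 1*(-409) = ((4/(-27))*(-28) + 32) + 409 = ((4*(-1/27))*(-28) + 32) + 409 = (-4/27*(-28) + 32) + 409 = (112/27 + 32) + 409 = 976/27 + 409 = 12019/27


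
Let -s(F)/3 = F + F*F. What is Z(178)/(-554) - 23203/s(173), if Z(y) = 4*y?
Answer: -25721705/25014762 ≈ -1.0283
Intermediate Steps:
s(F) = -3*F - 3*F² (s(F) = -3*(F + F*F) = -3*(F + F²) = -3*F - 3*F²)
Z(178)/(-554) - 23203/s(173) = (4*178)/(-554) - 23203*(-1/(519*(1 + 173))) = 712*(-1/554) - 23203/((-3*173*174)) = -356/277 - 23203/(-90306) = -356/277 - 23203*(-1/90306) = -356/277 + 23203/90306 = -25721705/25014762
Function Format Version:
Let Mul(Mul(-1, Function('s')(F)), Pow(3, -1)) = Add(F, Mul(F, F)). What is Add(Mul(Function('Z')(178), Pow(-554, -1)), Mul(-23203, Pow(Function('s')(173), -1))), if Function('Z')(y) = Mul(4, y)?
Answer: Rational(-25721705, 25014762) ≈ -1.0283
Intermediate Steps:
Function('s')(F) = Add(Mul(-3, F), Mul(-3, Pow(F, 2))) (Function('s')(F) = Mul(-3, Add(F, Mul(F, F))) = Mul(-3, Add(F, Pow(F, 2))) = Add(Mul(-3, F), Mul(-3, Pow(F, 2))))
Add(Mul(Function('Z')(178), Pow(-554, -1)), Mul(-23203, Pow(Function('s')(173), -1))) = Add(Mul(Mul(4, 178), Pow(-554, -1)), Mul(-23203, Pow(Mul(-3, 173, Add(1, 173)), -1))) = Add(Mul(712, Rational(-1, 554)), Mul(-23203, Pow(Mul(-3, 173, 174), -1))) = Add(Rational(-356, 277), Mul(-23203, Pow(-90306, -1))) = Add(Rational(-356, 277), Mul(-23203, Rational(-1, 90306))) = Add(Rational(-356, 277), Rational(23203, 90306)) = Rational(-25721705, 25014762)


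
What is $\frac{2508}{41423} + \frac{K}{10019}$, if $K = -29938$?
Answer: $- \frac{1214994122}{415017037} \approx -2.9276$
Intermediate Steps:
$\frac{2508}{41423} + \frac{K}{10019} = \frac{2508}{41423} - \frac{29938}{10019} = - \frac{1214994122}{415017037}$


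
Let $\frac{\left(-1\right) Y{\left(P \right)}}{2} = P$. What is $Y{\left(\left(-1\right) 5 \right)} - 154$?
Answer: $-144$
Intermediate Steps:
$Y{\left(P \right)} = - 2 P$
$Y{\left(\left(-1\right) 5 \right)} - 154 = - 2 \left(\left(-1\right) 5\right) - 154 = \left(-2\right) \left(-5\right) - 154 = 10 - 154 = -144$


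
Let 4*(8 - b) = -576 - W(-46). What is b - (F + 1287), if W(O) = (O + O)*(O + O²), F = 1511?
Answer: -50256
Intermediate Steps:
W(O) = 2*O*(O + O²) (W(O) = (2*O)*(O + O²) = 2*O*(O + O²))
b = -47458 (b = 8 - (-576 - 2*(-46)²*(1 - 46))/4 = 8 - (-576 - 2*2116*(-45))/4 = 8 - (-576 - 1*(-190440))/4 = 8 - (-576 + 190440)/4 = 8 - ¼*189864 = 8 - 47466 = -47458)
b - (F + 1287) = -47458 - (1511 + 1287) = -47458 - 1*2798 = -47458 - 2798 = -50256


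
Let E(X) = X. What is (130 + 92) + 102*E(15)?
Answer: 1752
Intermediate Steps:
(130 + 92) + 102*E(15) = (130 + 92) + 102*15 = 222 + 1530 = 1752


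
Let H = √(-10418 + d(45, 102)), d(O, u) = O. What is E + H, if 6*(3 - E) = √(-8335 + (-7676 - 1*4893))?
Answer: 3 + I*√10373 - I*√5226/3 ≈ 3.0 + 77.751*I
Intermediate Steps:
H = I*√10373 (H = √(-10418 + 45) = √(-10373) = I*√10373 ≈ 101.85*I)
E = 3 - I*√5226/3 (E = 3 - √(-8335 + (-7676 - 1*4893))/6 = 3 - √(-8335 + (-7676 - 4893))/6 = 3 - √(-8335 - 12569)/6 = 3 - I*√5226/3 ≈ 3.0 - 24.097*I)
E + H = (3 - I*√5226/3) + I*√10373 = 3 + I*√10373 - I*√5226/3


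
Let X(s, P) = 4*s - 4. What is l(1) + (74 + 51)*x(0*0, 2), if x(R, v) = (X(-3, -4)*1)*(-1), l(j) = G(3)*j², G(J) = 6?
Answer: 2006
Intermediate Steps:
X(s, P) = -4 + 4*s
l(j) = 6*j²
x(R, v) = 16 (x(R, v) = ((-4 + 4*(-3))*1)*(-1) = ((-4 - 12)*1)*(-1) = -16*1*(-1) = -16*(-1) = 16)
l(1) + (74 + 51)*x(0*0, 2) = 6*1² + (74 + 51)*16 = 6*1 + 125*16 = 6 + 2000 = 2006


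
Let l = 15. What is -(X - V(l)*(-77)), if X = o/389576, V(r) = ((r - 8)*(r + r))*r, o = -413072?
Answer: -1073764156/4427 ≈ -2.4255e+5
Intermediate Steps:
V(r) = 2*r²*(-8 + r) (V(r) = ((-8 + r)*(2*r))*r = (2*r*(-8 + r))*r = 2*r²*(-8 + r))
X = -4694/4427 (X = -413072/389576 = -413072*1/389576 = -4694/4427 ≈ -1.0603)
-(X - V(l)*(-77)) = -(-4694/4427 - 2*15²*(-8 + 15)*(-77)) = -(-4694/4427 - 2*225*7*(-77)) = -(-4694/4427 - 3150*(-77)) = -(-4694/4427 - 1*(-242550)) = -(-4694/4427 + 242550) = -1*1073764156/4427 = -1073764156/4427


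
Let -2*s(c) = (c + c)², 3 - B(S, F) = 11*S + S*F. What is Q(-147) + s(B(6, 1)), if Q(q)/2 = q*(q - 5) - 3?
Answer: 35160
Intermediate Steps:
B(S, F) = 3 - 11*S - F*S (B(S, F) = 3 - (11*S + S*F) = 3 - (11*S + F*S) = 3 + (-11*S - F*S) = 3 - 11*S - F*S)
Q(q) = -6 + 2*q*(-5 + q) (Q(q) = 2*(q*(q - 5) - 3) = 2*(q*(-5 + q) - 3) = 2*(-3 + q*(-5 + q)) = -6 + 2*q*(-5 + q))
s(c) = -2*c² (s(c) = -(c + c)²/2 = -4*c²/2 = -2*c²)
Q(-147) + s(B(6, 1)) = (-6 - 10*(-147) + 2*(-147)²) - 2*(3 - 11*6 - 1*1*6)² = (-6 + 1470 + 2*21609) - 2*(3 - 66 - 6)² = (-6 + 1470 + 43218) - 2*(-69)² = 44682 - 2*4761 = 44682 - 9522 = 35160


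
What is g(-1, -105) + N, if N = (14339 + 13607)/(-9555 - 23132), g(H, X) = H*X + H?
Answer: 3371502/32687 ≈ 103.15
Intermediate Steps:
g(H, X) = H + H*X
N = -27946/32687 (N = 27946/(-32687) = 27946*(-1/32687) = -27946/32687 ≈ -0.85496)
g(-1, -105) + N = -(1 - 105) - 27946/32687 = -1*(-104) - 27946/32687 = 104 - 27946/32687 = 3371502/32687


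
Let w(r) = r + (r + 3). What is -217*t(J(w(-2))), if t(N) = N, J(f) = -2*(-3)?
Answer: -1302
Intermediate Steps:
w(r) = 3 + 2*r (w(r) = r + (3 + r) = 3 + 2*r)
J(f) = 6
-217*t(J(w(-2))) = -217*6 = -1302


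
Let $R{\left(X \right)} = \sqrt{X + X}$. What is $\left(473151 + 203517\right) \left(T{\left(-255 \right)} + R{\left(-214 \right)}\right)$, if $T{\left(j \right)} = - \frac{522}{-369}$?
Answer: $\frac{39246744}{41} + 1353336 i \sqrt{107} \approx 9.5724 \cdot 10^{5} + 1.3999 \cdot 10^{7} i$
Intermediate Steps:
$T{\left(j \right)} = \frac{58}{41}$ ($T{\left(j \right)} = \left(-522\right) \left(- \frac{1}{369}\right) = \frac{58}{41}$)
$R{\left(X \right)} = \sqrt{2} \sqrt{X}$ ($R{\left(X \right)} = \sqrt{2 X} = \sqrt{2} \sqrt{X}$)
$\left(473151 + 203517\right) \left(T{\left(-255 \right)} + R{\left(-214 \right)}\right) = \left(473151 + 203517\right) \left(\frac{58}{41} + \sqrt{2} \sqrt{-214}\right) = 676668 \left(\frac{58}{41} + \sqrt{2} i \sqrt{214}\right) = 676668 \left(\frac{58}{41} + 2 i \sqrt{107}\right) = \frac{39246744}{41} + 1353336 i \sqrt{107}$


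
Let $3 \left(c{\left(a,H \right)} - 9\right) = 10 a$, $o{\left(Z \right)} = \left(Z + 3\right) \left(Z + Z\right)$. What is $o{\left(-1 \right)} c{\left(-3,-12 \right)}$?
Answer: $4$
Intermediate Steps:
$o{\left(Z \right)} = 2 Z \left(3 + Z\right)$ ($o{\left(Z \right)} = \left(3 + Z\right) 2 Z = 2 Z \left(3 + Z\right)$)
$c{\left(a,H \right)} = 9 + \frac{10 a}{3}$
$o{\left(-1 \right)} c{\left(-3,-12 \right)} = 2 \left(-1\right) \left(3 - 1\right) \left(9 + \frac{10}{3} \left(-3\right)\right) = 2 \left(-1\right) 2 \left(9 - 10\right) = \left(-4\right) \left(-1\right) = 4$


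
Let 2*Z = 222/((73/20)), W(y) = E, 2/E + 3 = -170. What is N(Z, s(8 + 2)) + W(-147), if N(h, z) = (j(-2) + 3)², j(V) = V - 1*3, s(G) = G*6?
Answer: 690/173 ≈ 3.9884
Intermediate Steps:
E = -2/173 (E = 2/(-3 - 170) = 2/(-173) = 2*(-1/173) = -2/173 ≈ -0.011561)
W(y) = -2/173
s(G) = 6*G
Z = 2220/73 (Z = (222/((73/20)))/2 = (222/((73*(1/20))))/2 = (222/(73/20))/2 = (222*(20/73))/2 = (½)*(4440/73) = 2220/73 ≈ 30.411)
j(V) = -3 + V (j(V) = V - 3 = -3 + V)
N(h, z) = 4 (N(h, z) = ((-3 - 2) + 3)² = (-5 + 3)² = (-2)² = 4)
N(Z, s(8 + 2)) + W(-147) = 4 - 2/173 = 690/173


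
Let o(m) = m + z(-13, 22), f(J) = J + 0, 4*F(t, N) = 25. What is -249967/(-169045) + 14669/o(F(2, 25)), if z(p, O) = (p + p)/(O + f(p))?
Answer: 89300205787/20454445 ≈ 4365.8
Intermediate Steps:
F(t, N) = 25/4 (F(t, N) = (¼)*25 = 25/4)
f(J) = J
z(p, O) = 2*p/(O + p) (z(p, O) = (p + p)/(O + p) = (2*p)/(O + p) = 2*p/(O + p))
o(m) = -26/9 + m (o(m) = m + 2*(-13)/(22 - 13) = m + 2*(-13)/9 = m + 2*(-13)*(⅑) = m - 26/9 = -26/9 + m)
-249967/(-169045) + 14669/o(F(2, 25)) = -249967/(-169045) + 14669/(-26/9 + 25/4) = -249967*(-1/169045) + 14669/(121/36) = 249967/169045 + 14669*(36/121) = 249967/169045 + 528084/121 = 89300205787/20454445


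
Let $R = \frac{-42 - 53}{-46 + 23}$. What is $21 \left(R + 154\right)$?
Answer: $\frac{76377}{23} \approx 3320.7$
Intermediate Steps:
$R = \frac{95}{23}$ ($R = - \frac{95}{-23} = \left(-95\right) \left(- \frac{1}{23}\right) = \frac{95}{23} \approx 4.1304$)
$21 \left(R + 154\right) = 21 \left(\frac{95}{23} + 154\right) = 21 \cdot \frac{3637}{23} = \frac{76377}{23}$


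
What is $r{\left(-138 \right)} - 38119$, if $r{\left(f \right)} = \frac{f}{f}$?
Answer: $-38118$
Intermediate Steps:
$r{\left(f \right)} = 1$
$r{\left(-138 \right)} - 38119 = 1 - 38119 = -38118$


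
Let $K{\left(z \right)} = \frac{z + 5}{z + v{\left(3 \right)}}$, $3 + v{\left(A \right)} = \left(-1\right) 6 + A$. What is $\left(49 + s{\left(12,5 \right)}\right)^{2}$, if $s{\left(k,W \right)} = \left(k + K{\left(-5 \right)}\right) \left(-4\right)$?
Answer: $1$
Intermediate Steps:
$v{\left(A \right)} = -9 + A$ ($v{\left(A \right)} = -3 + \left(\left(-1\right) 6 + A\right) = -3 + \left(-6 + A\right) = -9 + A$)
$K{\left(z \right)} = \frac{5 + z}{-6 + z}$ ($K{\left(z \right)} = \frac{z + 5}{z + \left(-9 + 3\right)} = \frac{5 + z}{z - 6} = \frac{5 + z}{-6 + z}$)
$s{\left(k,W \right)} = - 4 k$ ($s{\left(k,W \right)} = \left(k + \frac{5 - 5}{-6 - 5}\right) \left(-4\right) = \left(k + \frac{1}{-11} \cdot 0\right) \left(-4\right) = \left(k - 0\right) \left(-4\right) = \left(k + 0\right) \left(-4\right) = k \left(-4\right) = - 4 k$)
$\left(49 + s{\left(12,5 \right)}\right)^{2} = \left(49 - 48\right)^{2} = 1^{2} = 1$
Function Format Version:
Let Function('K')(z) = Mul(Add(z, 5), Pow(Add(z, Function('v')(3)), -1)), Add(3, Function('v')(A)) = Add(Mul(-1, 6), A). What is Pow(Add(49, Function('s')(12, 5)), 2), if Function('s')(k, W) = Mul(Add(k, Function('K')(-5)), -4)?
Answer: 1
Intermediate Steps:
Function('v')(A) = Add(-9, A) (Function('v')(A) = Add(-3, Add(Mul(-1, 6), A)) = Add(-3, Add(-6, A)) = Add(-9, A))
Function('K')(z) = Mul(Pow(Add(-6, z), -1), Add(5, z)) (Function('K')(z) = Mul(Add(z, 5), Pow(Add(z, Add(-9, 3)), -1)) = Mul(Add(5, z), Pow(Add(z, -6), -1)) = Mul(Add(5, z), Pow(Add(-6, z), -1)) = Mul(Pow(Add(-6, z), -1), Add(5, z)))
Function('s')(k, W) = Mul(-4, k) (Function('s')(k, W) = Mul(Add(k, Mul(Pow(Add(-6, -5), -1), Add(5, -5))), -4) = Mul(Add(k, Mul(Pow(-11, -1), 0)), -4) = Mul(Add(k, Mul(Rational(-1, 11), 0)), -4) = Mul(Add(k, 0), -4) = Mul(k, -4) = Mul(-4, k))
Pow(Add(49, Function('s')(12, 5)), 2) = Pow(Add(49, Mul(-4, 12)), 2) = Pow(Add(49, -48), 2) = Pow(1, 2) = 1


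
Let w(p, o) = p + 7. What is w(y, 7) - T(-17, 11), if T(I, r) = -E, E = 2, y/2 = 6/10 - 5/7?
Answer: 307/35 ≈ 8.7714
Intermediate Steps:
y = -8/35 (y = 2*(6/10 - 5/7) = 2*(6*(⅒) - 5*⅐) = 2*(⅗ - 5/7) = 2*(-4/35) = -8/35 ≈ -0.22857)
T(I, r) = -2 (T(I, r) = -1*2 = -2)
w(p, o) = 7 + p
w(y, 7) - T(-17, 11) = (7 - 8/35) - 1*(-2) = 237/35 + 2 = 307/35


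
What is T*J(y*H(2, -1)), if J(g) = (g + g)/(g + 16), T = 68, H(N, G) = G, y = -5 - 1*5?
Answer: 680/13 ≈ 52.308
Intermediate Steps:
y = -10 (y = -5 - 5 = -10)
J(g) = 2*g/(16 + g) (J(g) = (2*g)/(16 + g) = 2*g/(16 + g))
T*J(y*H(2, -1)) = 68*(2*(-10*(-1))/(16 - 10*(-1))) = 68*(2*10/(16 + 10)) = 68*(2*10/26) = 68*(2*10*(1/26)) = 68*(10/13) = 680/13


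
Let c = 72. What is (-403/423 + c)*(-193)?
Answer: -5800229/423 ≈ -13712.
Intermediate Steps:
(-403/423 + c)*(-193) = (-403/423 + 72)*(-193) = (30053/423)*(-193) = -5800229/423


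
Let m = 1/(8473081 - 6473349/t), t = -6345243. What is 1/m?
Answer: 5973751597448/705027 ≈ 8.4731e+6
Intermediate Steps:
m = 705027/5973751597448 (m = 1/(8473081 - 6473349/(-6345243)) = 1/(8473081 - 6473349*(-1/6345243)) = 1/(8473081 + 719261/705027) = 1/(5973751597448/705027) = 705027/5973751597448 ≈ 1.1802e-7)
1/m = 1/(705027/5973751597448) = 5973751597448/705027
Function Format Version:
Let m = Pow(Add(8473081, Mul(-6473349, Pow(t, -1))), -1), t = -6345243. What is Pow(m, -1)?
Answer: Rational(5973751597448, 705027) ≈ 8.4731e+6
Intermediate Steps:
m = Rational(705027, 5973751597448) (m = Pow(Add(8473081, Mul(-6473349, Pow(-6345243, -1))), -1) = Pow(Add(8473081, Mul(-6473349, Rational(-1, 6345243))), -1) = Pow(Add(8473081, Rational(719261, 705027)), -1) = Pow(Rational(5973751597448, 705027), -1) = Rational(705027, 5973751597448) ≈ 1.1802e-7)
Pow(m, -1) = Pow(Rational(705027, 5973751597448), -1) = Rational(5973751597448, 705027)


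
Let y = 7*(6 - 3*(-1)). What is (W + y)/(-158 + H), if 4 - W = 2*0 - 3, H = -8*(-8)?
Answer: -35/47 ≈ -0.74468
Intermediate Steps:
H = 64
y = 63 (y = 7*(6 + 3) = 7*9 = 63)
W = 7 (W = 4 - (2*0 - 3) = 4 - (0 - 3) = 4 - 1*(-3) = 4 + 3 = 7)
(W + y)/(-158 + H) = (7 + 63)/(-158 + 64) = 70/(-94) = -1/94*70 = -35/47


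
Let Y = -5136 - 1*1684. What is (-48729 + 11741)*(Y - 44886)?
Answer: 1912501528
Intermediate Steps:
Y = -6820 (Y = -5136 - 1684 = -6820)
(-48729 + 11741)*(Y - 44886) = (-48729 + 11741)*(-6820 - 44886) = -36988*(-51706) = 1912501528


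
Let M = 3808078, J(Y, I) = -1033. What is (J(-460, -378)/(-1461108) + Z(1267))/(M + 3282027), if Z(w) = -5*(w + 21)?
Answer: -9409534487/10359409136340 ≈ -0.00090831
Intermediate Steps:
Z(w) = -105 - 5*w (Z(w) = -5*(21 + w) = -105 - 5*w)
(J(-460, -378)/(-1461108) + Z(1267))/(M + 3282027) = (-1033/(-1461108) + (-105 - 5*1267))/(3808078 + 3282027) = (-1033*(-1/1461108) + (-105 - 6335))/7090105 = (1033/1461108 - 6440)*(1/7090105) = -9409534487/1461108*1/7090105 = -9409534487/10359409136340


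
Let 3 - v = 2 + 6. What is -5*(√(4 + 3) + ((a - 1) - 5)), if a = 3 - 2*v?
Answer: -35 - 5*√7 ≈ -48.229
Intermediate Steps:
v = -5 (v = 3 - (2 + 6) = 3 - 1*8 = 3 - 8 = -5)
a = 13 (a = 3 - 2*(-5) = 3 + 10 = 13)
-5*(√(4 + 3) + ((a - 1) - 5)) = -5*(√(4 + 3) + ((13 - 1) - 5)) = -5*(√7 + (12 - 5)) = -5*(√7 + 7) = -5*(7 + √7) = -35 - 5*√7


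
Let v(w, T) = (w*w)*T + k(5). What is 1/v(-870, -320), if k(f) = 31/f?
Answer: -5/1211039969 ≈ -4.1287e-9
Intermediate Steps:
v(w, T) = 31/5 + T*w² (v(w, T) = (w*w)*T + 31/5 = w²*T + 31*(⅕) = T*w² + 31/5 = 31/5 + T*w²)
1/v(-870, -320) = 1/(31/5 - 320*(-870)²) = 1/(31/5 - 320*756900) = 1/(31/5 - 242208000) = 1/(-1211039969/5) = -5/1211039969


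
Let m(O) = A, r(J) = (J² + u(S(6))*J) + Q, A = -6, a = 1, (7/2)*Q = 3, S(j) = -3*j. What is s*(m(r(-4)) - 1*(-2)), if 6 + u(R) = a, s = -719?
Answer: 2876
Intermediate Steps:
Q = 6/7 (Q = (2/7)*3 = 6/7 ≈ 0.85714)
u(R) = -5 (u(R) = -6 + 1 = -5)
r(J) = 6/7 + J² - 5*J (r(J) = (J² - 5*J) + 6/7 = 6/7 + J² - 5*J)
m(O) = -6
s*(m(r(-4)) - 1*(-2)) = -719*(-6 - 1*(-2)) = -719*(-6 + 2) = -719*(-4) = 2876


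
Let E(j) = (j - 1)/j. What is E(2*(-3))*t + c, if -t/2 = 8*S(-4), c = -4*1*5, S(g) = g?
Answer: 164/3 ≈ 54.667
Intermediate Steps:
E(j) = (-1 + j)/j
c = -20 (c = -4*5 = -20)
t = 64 (t = -16*(-4) = -2*(-32) = 64)
E(2*(-3))*t + c = ((-1 + 2*(-3))/((2*(-3))))*64 - 20 = ((-1 - 6)/(-6))*64 - 20 = -1/6*(-7)*64 - 20 = (7/6)*64 - 20 = 224/3 - 20 = 164/3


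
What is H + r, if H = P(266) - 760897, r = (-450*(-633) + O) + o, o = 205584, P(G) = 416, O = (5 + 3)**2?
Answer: -269983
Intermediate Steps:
O = 64 (O = 8**2 = 64)
r = 490498 (r = (-450*(-633) + 64) + 205584 = (284850 + 64) + 205584 = 284914 + 205584 = 490498)
H = -760481 (H = 416 - 760897 = -760481)
H + r = -760481 + 490498 = -269983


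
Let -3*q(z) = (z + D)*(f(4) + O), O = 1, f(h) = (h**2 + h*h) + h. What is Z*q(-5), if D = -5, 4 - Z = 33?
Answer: -10730/3 ≈ -3576.7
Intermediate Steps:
Z = -29 (Z = 4 - 1*33 = 4 - 33 = -29)
f(h) = h + 2*h**2 (f(h) = (h**2 + h**2) + h = 2*h**2 + h = h + 2*h**2)
q(z) = 185/3 - 37*z/3 (q(z) = -(z - 5)*(4*(1 + 2*4) + 1)/3 = -(-5 + z)*(4*(1 + 8) + 1)/3 = -(-5 + z)*(4*9 + 1)/3 = -(-5 + z)*(36 + 1)/3 = -(-5 + z)*37/3 = -(-185 + 37*z)/3 = 185/3 - 37*z/3)
Z*q(-5) = -29*(185/3 - 37/3*(-5)) = -29*(185/3 + 185/3) = -29*370/3 = -10730/3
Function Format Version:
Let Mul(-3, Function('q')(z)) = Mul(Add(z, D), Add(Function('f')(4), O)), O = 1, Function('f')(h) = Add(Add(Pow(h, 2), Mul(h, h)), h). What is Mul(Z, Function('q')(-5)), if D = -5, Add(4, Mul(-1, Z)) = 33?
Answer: Rational(-10730, 3) ≈ -3576.7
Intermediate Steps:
Z = -29 (Z = Add(4, Mul(-1, 33)) = Add(4, -33) = -29)
Function('f')(h) = Add(h, Mul(2, Pow(h, 2))) (Function('f')(h) = Add(Add(Pow(h, 2), Pow(h, 2)), h) = Add(Mul(2, Pow(h, 2)), h) = Add(h, Mul(2, Pow(h, 2))))
Function('q')(z) = Add(Rational(185, 3), Mul(Rational(-37, 3), z)) (Function('q')(z) = Mul(Rational(-1, 3), Mul(Add(z, -5), Add(Mul(4, Add(1, Mul(2, 4))), 1))) = Mul(Rational(-1, 3), Mul(Add(-5, z), Add(Mul(4, Add(1, 8)), 1))) = Mul(Rational(-1, 3), Mul(Add(-5, z), Add(Mul(4, 9), 1))) = Mul(Rational(-1, 3), Mul(Add(-5, z), Add(36, 1))) = Mul(Rational(-1, 3), Mul(Add(-5, z), 37)) = Mul(Rational(-1, 3), Add(-185, Mul(37, z))) = Add(Rational(185, 3), Mul(Rational(-37, 3), z)))
Mul(Z, Function('q')(-5)) = Mul(-29, Add(Rational(185, 3), Mul(Rational(-37, 3), -5))) = Mul(-29, Add(Rational(185, 3), Rational(185, 3))) = Mul(-29, Rational(370, 3)) = Rational(-10730, 3)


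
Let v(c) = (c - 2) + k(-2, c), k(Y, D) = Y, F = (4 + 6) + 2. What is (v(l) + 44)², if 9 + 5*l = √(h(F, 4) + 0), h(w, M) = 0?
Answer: 36481/25 ≈ 1459.2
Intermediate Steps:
F = 12 (F = 10 + 2 = 12)
l = -9/5 (l = -9/5 + √(0 + 0)/5 = -9/5 + √0/5 = -9/5 + (⅕)*0 = -9/5 + 0 = -9/5 ≈ -1.8000)
v(c) = -4 + c (v(c) = (c - 2) - 2 = (-2 + c) - 2 = -4 + c)
(v(l) + 44)² = ((-4 - 9/5) + 44)² = (-29/5 + 44)² = (191/5)² = 36481/25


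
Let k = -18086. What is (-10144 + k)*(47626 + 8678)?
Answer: -1589461920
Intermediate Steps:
(-10144 + k)*(47626 + 8678) = (-10144 - 18086)*(47626 + 8678) = -28230*56304 = -1589461920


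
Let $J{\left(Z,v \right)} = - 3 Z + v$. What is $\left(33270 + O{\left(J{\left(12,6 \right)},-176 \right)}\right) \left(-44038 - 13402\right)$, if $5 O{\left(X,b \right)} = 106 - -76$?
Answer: $-1913119616$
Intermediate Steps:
$J{\left(Z,v \right)} = v - 3 Z$
$O{\left(X,b \right)} = \frac{182}{5}$ ($O{\left(X,b \right)} = \frac{106 - -76}{5} = \frac{106 + 76}{5} = \frac{1}{5} \cdot 182 = \frac{182}{5}$)
$\left(33270 + O{\left(J{\left(12,6 \right)},-176 \right)}\right) \left(-44038 - 13402\right) = \left(33270 + \frac{182}{5}\right) \left(-44038 - 13402\right) = \frac{166532}{5} \left(-57440\right) = -1913119616$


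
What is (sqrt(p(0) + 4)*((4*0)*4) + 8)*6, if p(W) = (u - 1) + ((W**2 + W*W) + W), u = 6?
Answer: 48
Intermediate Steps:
p(W) = 5 + W + 2*W**2 (p(W) = (6 - 1) + ((W**2 + W*W) + W) = 5 + ((W**2 + W**2) + W) = 5 + (2*W**2 + W) = 5 + (W + 2*W**2) = 5 + W + 2*W**2)
(sqrt(p(0) + 4)*((4*0)*4) + 8)*6 = (sqrt((5 + 0 + 2*0**2) + 4)*((4*0)*4) + 8)*6 = (sqrt((5 + 0 + 2*0) + 4)*(0*4) + 8)*6 = (sqrt((5 + 0 + 0) + 4)*0 + 8)*6 = (sqrt(5 + 4)*0 + 8)*6 = (sqrt(9)*0 + 8)*6 = (3*0 + 8)*6 = (0 + 8)*6 = 8*6 = 48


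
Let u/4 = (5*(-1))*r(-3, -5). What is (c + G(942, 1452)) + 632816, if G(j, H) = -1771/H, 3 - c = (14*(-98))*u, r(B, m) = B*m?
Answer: 29200747/132 ≈ 2.2122e+5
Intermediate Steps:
u = -300 (u = 4*((5*(-1))*(-3*(-5))) = 4*(-5*15) = 4*(-75) = -300)
c = -411597 (c = 3 - 14*(-98)*(-300) = 3 - (-1372)*(-300) = 3 - 1*411600 = 3 - 411600 = -411597)
(c + G(942, 1452)) + 632816 = (-411597 - 1771/1452) + 632816 = (-411597 - 1771*1/1452) + 632816 = (-411597 - 161/132) + 632816 = -54330965/132 + 632816 = 29200747/132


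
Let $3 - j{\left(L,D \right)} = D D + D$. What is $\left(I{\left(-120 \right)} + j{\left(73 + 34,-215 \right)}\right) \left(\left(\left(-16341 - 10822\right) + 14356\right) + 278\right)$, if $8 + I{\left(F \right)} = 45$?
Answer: $575958130$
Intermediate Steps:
$I{\left(F \right)} = 37$ ($I{\left(F \right)} = -8 + 45 = 37$)
$j{\left(L,D \right)} = 3 - D - D^{2}$ ($j{\left(L,D \right)} = 3 - \left(D D + D\right) = 3 - \left(D^{2} + D\right) = 3 - \left(D + D^{2}\right) = 3 - D - D^{2}$)
$\left(I{\left(-120 \right)} + j{\left(73 + 34,-215 \right)}\right) \left(\left(\left(-16341 - 10822\right) + 14356\right) + 278\right) = \left(37 - 46007\right) \left(\left(\left(-16341 - 10822\right) + 14356\right) + 278\right) = \left(37 + \left(3 + 215 - 46225\right)\right) \left(\left(-27163 + 14356\right) + 278\right) = \left(37 + \left(3 + 215 - 46225\right)\right) \left(-12807 + 278\right) = \left(37 - 46007\right) \left(-12529\right) = \left(-45970\right) \left(-12529\right) = 575958130$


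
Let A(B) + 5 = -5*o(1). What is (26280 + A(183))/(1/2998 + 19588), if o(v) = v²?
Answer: 15751492/11744965 ≈ 1.3411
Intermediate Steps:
A(B) = -10 (A(B) = -5 - 5*1² = -5 - 5*1 = -5 - 5 = -10)
(26280 + A(183))/(1/2998 + 19588) = (26280 - 10)/(1/2998 + 19588) = 26270/(1/2998 + 19588) = 26270/(58724825/2998) = 26270*(2998/58724825) = 15751492/11744965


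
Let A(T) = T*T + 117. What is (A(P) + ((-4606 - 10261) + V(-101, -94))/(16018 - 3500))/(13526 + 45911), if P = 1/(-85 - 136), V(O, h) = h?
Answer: 70802123963/36339284787806 ≈ 0.0019484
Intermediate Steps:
P = -1/221 (P = 1/(-221) = -1/221 ≈ -0.0045249)
A(T) = 117 + T² (A(T) = T² + 117 = 117 + T²)
(A(P) + ((-4606 - 10261) + V(-101, -94))/(16018 - 3500))/(13526 + 45911) = ((117 + (-1/221)²) + ((-4606 - 10261) - 94)/(16018 - 3500))/(13526 + 45911) = ((117 + 1/48841) + (-14867 - 94)/12518)/59437 = (5714398/48841 - 14961*1/12518)*(1/59437) = (5714398/48841 - 14961/12518)*(1/59437) = (70802123963/611391638)*(1/59437) = 70802123963/36339284787806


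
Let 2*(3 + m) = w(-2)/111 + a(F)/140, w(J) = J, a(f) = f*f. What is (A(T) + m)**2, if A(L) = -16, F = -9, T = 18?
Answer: 338501712481/965966400 ≈ 350.43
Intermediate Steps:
a(f) = f**2
m = -84529/31080 (m = -3 + (-2/111 + (-9)**2/140)/2 = -3 + (-2*1/111 + 81*(1/140))/2 = -3 + (-2/111 + 81/140)/2 = -3 + (1/2)*(8711/15540) = -3 + 8711/31080 = -84529/31080 ≈ -2.7197)
(A(T) + m)**2 = (-16 - 84529/31080)**2 = (-581809/31080)**2 = 338501712481/965966400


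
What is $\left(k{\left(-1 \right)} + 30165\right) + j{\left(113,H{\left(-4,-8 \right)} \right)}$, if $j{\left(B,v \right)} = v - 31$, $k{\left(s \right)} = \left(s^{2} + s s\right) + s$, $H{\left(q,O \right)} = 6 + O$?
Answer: $30133$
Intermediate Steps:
$k{\left(s \right)} = s + 2 s^{2}$ ($k{\left(s \right)} = \left(s^{2} + s^{2}\right) + s = 2 s^{2} + s = s + 2 s^{2}$)
$j{\left(B,v \right)} = -31 + v$
$\left(k{\left(-1 \right)} + 30165\right) + j{\left(113,H{\left(-4,-8 \right)} \right)} = \left(- (1 + 2 \left(-1\right)) + 30165\right) + \left(-31 + \left(6 - 8\right)\right) = \left(- (1 - 2) + 30165\right) - 33 = \left(\left(-1\right) \left(-1\right) + 30165\right) - 33 = \left(1 + 30165\right) - 33 = 30166 - 33 = 30133$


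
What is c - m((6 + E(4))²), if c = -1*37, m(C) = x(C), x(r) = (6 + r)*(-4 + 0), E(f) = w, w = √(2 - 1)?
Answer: 183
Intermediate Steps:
w = 1 (w = √1 = 1)
E(f) = 1
x(r) = -24 - 4*r (x(r) = (6 + r)*(-4) = -24 - 4*r)
m(C) = -24 - 4*C
c = -37
c - m((6 + E(4))²) = -37 - (-24 - 4*(6 + 1)²) = -37 - (-24 - 4*7²) = -37 - (-24 - 4*49) = -37 - (-24 - 196) = -37 - 1*(-220) = -37 + 220 = 183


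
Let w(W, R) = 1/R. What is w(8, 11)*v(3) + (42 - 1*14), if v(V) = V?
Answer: 311/11 ≈ 28.273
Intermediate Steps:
w(8, 11)*v(3) + (42 - 1*14) = 3/11 + (42 - 1*14) = (1/11)*3 + (42 - 14) = 3/11 + 28 = 311/11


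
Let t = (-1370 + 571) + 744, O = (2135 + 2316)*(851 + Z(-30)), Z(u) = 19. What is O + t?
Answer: 3872315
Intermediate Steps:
O = 3872370 (O = (2135 + 2316)*(851 + 19) = 4451*870 = 3872370)
t = -55 (t = -799 + 744 = -55)
O + t = 3872370 - 55 = 3872315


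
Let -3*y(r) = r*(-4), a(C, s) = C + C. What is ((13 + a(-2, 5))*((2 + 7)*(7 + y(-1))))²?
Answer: 210681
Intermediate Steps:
a(C, s) = 2*C
y(r) = 4*r/3 (y(r) = -r*(-4)/3 = -(-4)*r/3 = 4*r/3)
((13 + a(-2, 5))*((2 + 7)*(7 + y(-1))))² = ((13 + 2*(-2))*((2 + 7)*(7 + (4/3)*(-1))))² = ((13 - 4)*(9*(7 - 4/3)))² = (9*(9*(17/3)))² = (9*51)² = 459² = 210681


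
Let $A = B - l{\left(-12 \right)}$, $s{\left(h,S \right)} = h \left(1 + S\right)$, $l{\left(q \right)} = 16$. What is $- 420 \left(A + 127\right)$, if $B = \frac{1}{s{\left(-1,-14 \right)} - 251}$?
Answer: $- \frac{792510}{17} \approx -46618.0$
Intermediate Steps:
$B = - \frac{1}{238}$ ($B = \frac{1}{- (1 - 14) - 251} = \frac{1}{\left(-1\right) \left(-13\right) - 251} = \frac{1}{13 - 251} = \frac{1}{-238} = - \frac{1}{238} \approx -0.0042017$)
$A = - \frac{3809}{238}$ ($A = - \frac{1}{238} - 16 = - \frac{3809}{238} \approx -16.004$)
$- 420 \left(A + 127\right) = - 420 \left(- \frac{3809}{238} + 127\right) = \left(-420\right) \frac{26417}{238} = - \frac{792510}{17}$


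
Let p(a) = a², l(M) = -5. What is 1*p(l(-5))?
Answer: 25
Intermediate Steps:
1*p(l(-5)) = 1*(-5)² = 1*25 = 25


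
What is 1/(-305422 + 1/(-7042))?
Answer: -7042/2150781725 ≈ -3.2742e-6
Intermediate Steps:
1/(-305422 + 1/(-7042)) = 1/(-305422 - 1/7042) = 1/(-2150781725/7042) = -7042/2150781725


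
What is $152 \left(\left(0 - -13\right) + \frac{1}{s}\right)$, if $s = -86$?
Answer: $\frac{84892}{43} \approx 1974.2$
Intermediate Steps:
$152 \left(\left(0 - -13\right) + \frac{1}{s}\right) = 152 \left(\left(0 - -13\right) + \frac{1}{-86}\right) = 152 \left(\left(0 + 13\right) - \frac{1}{86}\right) = 152 \left(13 - \frac{1}{86}\right) = 152 \cdot \frac{1117}{86} = \frac{84892}{43}$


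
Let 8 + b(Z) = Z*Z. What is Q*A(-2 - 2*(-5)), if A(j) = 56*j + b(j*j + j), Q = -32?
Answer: -179968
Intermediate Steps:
b(Z) = -8 + Z**2 (b(Z) = -8 + Z*Z = -8 + Z**2)
A(j) = -8 + (j + j**2)**2 + 56*j (A(j) = 56*j + (-8 + (j*j + j)**2) = 56*j + (-8 + (j**2 + j)**2) = 56*j + (-8 + (j + j**2)**2) = -8 + (j + j**2)**2 + 56*j)
Q*A(-2 - 2*(-5)) = -32*(-8 + 56*(-2 - 2*(-5)) + (-2 - 2*(-5))**2*(1 + (-2 - 2*(-5)))**2) = -32*(-8 + 56*(-2 + 10) + (-2 + 10)**2*(1 + (-2 + 10))**2) = -32*(-8 + 56*8 + 8**2*(1 + 8)**2) = -32*(-8 + 448 + 64*9**2) = -32*(-8 + 448 + 64*81) = -32*(-8 + 448 + 5184) = -32*5624 = -179968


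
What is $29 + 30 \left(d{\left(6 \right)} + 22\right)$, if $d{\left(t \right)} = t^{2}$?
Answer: $1769$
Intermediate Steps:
$29 + 30 \left(d{\left(6 \right)} + 22\right) = 29 + 30 \left(6^{2} + 22\right) = 29 + 30 \left(36 + 22\right) = 29 + 30 \cdot 58 = 29 + 1740 = 1769$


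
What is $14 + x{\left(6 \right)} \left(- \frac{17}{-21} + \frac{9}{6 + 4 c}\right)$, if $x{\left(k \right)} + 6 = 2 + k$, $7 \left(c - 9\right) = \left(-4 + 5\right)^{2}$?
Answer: $\frac{50195}{3129} \approx 16.042$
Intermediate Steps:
$c = \frac{64}{7}$ ($c = 9 + \frac{\left(-4 + 5\right)^{2}}{7} = 9 + \frac{1^{2}}{7} = 9 + \frac{1}{7} \cdot 1 = 9 + \frac{1}{7} = \frac{64}{7} \approx 9.1429$)
$x{\left(k \right)} = -4 + k$ ($x{\left(k \right)} = -6 + \left(2 + k\right) = -4 + k$)
$14 + x{\left(6 \right)} \left(- \frac{17}{-21} + \frac{9}{6 + 4 c}\right) = 14 + \left(-4 + 6\right) \left(- \frac{17}{-21} + \frac{9}{6 + 4 \cdot \frac{64}{7}}\right) = 14 + 2 \left(\left(-17\right) \left(- \frac{1}{21}\right) + \frac{9}{6 + \frac{256}{7}}\right) = 14 + 2 \left(\frac{17}{21} + \frac{9}{\frac{298}{7}}\right) = 14 + 2 \left(\frac{17}{21} + 9 \cdot \frac{7}{298}\right) = 14 + 2 \left(\frac{17}{21} + \frac{63}{298}\right) = 14 + 2 \cdot \frac{6389}{6258} = 14 + \frac{6389}{3129} = \frac{50195}{3129}$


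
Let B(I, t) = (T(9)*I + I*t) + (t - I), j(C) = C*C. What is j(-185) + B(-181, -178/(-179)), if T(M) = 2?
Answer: 6061836/179 ≈ 33865.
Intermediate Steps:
j(C) = C**2
B(I, t) = I + t + I*t (B(I, t) = (2*I + I*t) + (t - I) = I + t + I*t)
j(-185) + B(-181, -178/(-179)) = (-185)**2 + (-181 - 178/(-179) - (-32218)/(-179)) = 34225 + (-181 - 178*(-1/179) - (-32218)*(-1)/179) = 34225 + (-181 + 178/179 - 181*178/179) = 34225 + (-181 + 178/179 - 32218/179) = 34225 - 64439/179 = 6061836/179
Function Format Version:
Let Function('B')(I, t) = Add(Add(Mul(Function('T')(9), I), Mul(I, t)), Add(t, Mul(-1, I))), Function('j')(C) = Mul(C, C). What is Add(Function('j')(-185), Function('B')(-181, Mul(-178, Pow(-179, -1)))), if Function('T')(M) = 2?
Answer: Rational(6061836, 179) ≈ 33865.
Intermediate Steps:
Function('j')(C) = Pow(C, 2)
Function('B')(I, t) = Add(I, t, Mul(I, t)) (Function('B')(I, t) = Add(Add(Mul(2, I), Mul(I, t)), Add(t, Mul(-1, I))) = Add(I, t, Mul(I, t)))
Add(Function('j')(-185), Function('B')(-181, Mul(-178, Pow(-179, -1)))) = Add(Pow(-185, 2), Add(-181, Mul(-178, Pow(-179, -1)), Mul(-181, Mul(-178, Pow(-179, -1))))) = Add(34225, Add(-181, Mul(-178, Rational(-1, 179)), Mul(-181, Mul(-178, Rational(-1, 179))))) = Add(34225, Add(-181, Rational(178, 179), Mul(-181, Rational(178, 179)))) = Add(34225, Add(-181, Rational(178, 179), Rational(-32218, 179))) = Add(34225, Rational(-64439, 179)) = Rational(6061836, 179)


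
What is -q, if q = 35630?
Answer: -35630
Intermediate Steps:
-q = -1*35630 = -35630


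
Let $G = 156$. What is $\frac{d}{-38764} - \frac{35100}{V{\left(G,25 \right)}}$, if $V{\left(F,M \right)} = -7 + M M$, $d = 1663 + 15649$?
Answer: $- \frac{57138134}{998173} \approx -57.243$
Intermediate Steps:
$d = 17312$
$V{\left(F,M \right)} = -7 + M^{2}$
$\frac{d}{-38764} - \frac{35100}{V{\left(G,25 \right)}} = \frac{17312}{-38764} - \frac{35100}{-7 + 25^{2}} = 17312 \left(- \frac{1}{38764}\right) - \frac{35100}{-7 + 625} = - \frac{4328}{9691} - \frac{35100}{618} = - \frac{4328}{9691} - \frac{5850}{103} = - \frac{57138134}{998173}$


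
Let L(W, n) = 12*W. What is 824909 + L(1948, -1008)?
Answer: 848285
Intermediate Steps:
824909 + L(1948, -1008) = 824909 + 12*1948 = 824909 + 23376 = 848285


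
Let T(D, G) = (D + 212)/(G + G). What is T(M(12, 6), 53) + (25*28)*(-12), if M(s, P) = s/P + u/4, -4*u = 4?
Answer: -3560745/424 ≈ -8398.0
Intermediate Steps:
u = -1 (u = -1/4*4 = -1)
M(s, P) = -1/4 + s/P (M(s, P) = s/P - 1/4 = -1/4 + s/P)
T(D, G) = (212 + D)/(2*G) (T(D, G) = (212 + D)/((2*G)) = (212 + D)*(1/(2*G)) = (212 + D)/(2*G))
T(M(12, 6), 53) + (25*28)*(-12) = (1/2)*(212 + (12 - 1/4*6)/6)/53 + (25*28)*(-12) = (1/2)*(1/53)*(212 + (12 - 3/2)/6) + 700*(-12) = (1/2)*(1/53)*(212 + (1/6)*(21/2)) - 8400 = (1/2)*(1/53)*(212 + 7/4) - 8400 = (1/2)*(1/53)*(855/4) - 8400 = 855/424 - 8400 = -3560745/424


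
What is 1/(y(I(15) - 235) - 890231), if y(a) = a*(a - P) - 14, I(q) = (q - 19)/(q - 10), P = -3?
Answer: -25/20883769 ≈ -1.1971e-6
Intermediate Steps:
I(q) = (-19 + q)/(-10 + q)
y(a) = -14 + a*(3 + a) (y(a) = a*(a - 1*(-3)) - 14 = a*(a + 3) - 14 = a*(3 + a) - 14 = -14 + a*(3 + a))
1/(y(I(15) - 235) - 890231) = 1/((-14 + ((-19 + 15)/(-10 + 15) - 235)² + 3*((-19 + 15)/(-10 + 15) - 235)) - 890231) = 1/((-14 + (-4/5 - 235)² + 3*(-4/5 - 235)) - 890231) = 1/((-14 + ((⅕)*(-4) - 235)² + 3*((⅕)*(-4) - 235)) - 890231) = 1/((-14 + (-⅘ - 235)² + 3*(-⅘ - 235)) - 890231) = 1/((-14 + (-1179/5)² + 3*(-1179/5)) - 890231) = 1/((-14 + 1390041/25 - 3537/5) - 890231) = 1/(1372006/25 - 890231) = 1/(-20883769/25) = -25/20883769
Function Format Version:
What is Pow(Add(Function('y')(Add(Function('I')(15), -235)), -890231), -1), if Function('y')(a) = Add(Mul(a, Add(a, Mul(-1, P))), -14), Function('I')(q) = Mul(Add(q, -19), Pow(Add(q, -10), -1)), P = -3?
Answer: Rational(-25, 20883769) ≈ -1.1971e-6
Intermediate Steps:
Function('I')(q) = Mul(Pow(Add(-10, q), -1), Add(-19, q)) (Function('I')(q) = Mul(Add(-19, q), Pow(Add(-10, q), -1)) = Mul(Pow(Add(-10, q), -1), Add(-19, q)))
Function('y')(a) = Add(-14, Mul(a, Add(3, a))) (Function('y')(a) = Add(Mul(a, Add(a, Mul(-1, -3))), -14) = Add(Mul(a, Add(a, 3)), -14) = Add(Mul(a, Add(3, a)), -14) = Add(-14, Mul(a, Add(3, a))))
Pow(Add(Function('y')(Add(Function('I')(15), -235)), -890231), -1) = Pow(Add(Add(-14, Pow(Add(Mul(Pow(Add(-10, 15), -1), Add(-19, 15)), -235), 2), Mul(3, Add(Mul(Pow(Add(-10, 15), -1), Add(-19, 15)), -235))), -890231), -1) = Pow(Add(Add(-14, Pow(Add(Mul(Pow(5, -1), -4), -235), 2), Mul(3, Add(Mul(Pow(5, -1), -4), -235))), -890231), -1) = Pow(Add(Add(-14, Pow(Add(Mul(Rational(1, 5), -4), -235), 2), Mul(3, Add(Mul(Rational(1, 5), -4), -235))), -890231), -1) = Pow(Add(Add(-14, Pow(Add(Rational(-4, 5), -235), 2), Mul(3, Add(Rational(-4, 5), -235))), -890231), -1) = Pow(Add(Add(-14, Pow(Rational(-1179, 5), 2), Mul(3, Rational(-1179, 5))), -890231), -1) = Pow(Add(Add(-14, Rational(1390041, 25), Rational(-3537, 5)), -890231), -1) = Pow(Add(Rational(1372006, 25), -890231), -1) = Pow(Rational(-20883769, 25), -1) = Rational(-25, 20883769)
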